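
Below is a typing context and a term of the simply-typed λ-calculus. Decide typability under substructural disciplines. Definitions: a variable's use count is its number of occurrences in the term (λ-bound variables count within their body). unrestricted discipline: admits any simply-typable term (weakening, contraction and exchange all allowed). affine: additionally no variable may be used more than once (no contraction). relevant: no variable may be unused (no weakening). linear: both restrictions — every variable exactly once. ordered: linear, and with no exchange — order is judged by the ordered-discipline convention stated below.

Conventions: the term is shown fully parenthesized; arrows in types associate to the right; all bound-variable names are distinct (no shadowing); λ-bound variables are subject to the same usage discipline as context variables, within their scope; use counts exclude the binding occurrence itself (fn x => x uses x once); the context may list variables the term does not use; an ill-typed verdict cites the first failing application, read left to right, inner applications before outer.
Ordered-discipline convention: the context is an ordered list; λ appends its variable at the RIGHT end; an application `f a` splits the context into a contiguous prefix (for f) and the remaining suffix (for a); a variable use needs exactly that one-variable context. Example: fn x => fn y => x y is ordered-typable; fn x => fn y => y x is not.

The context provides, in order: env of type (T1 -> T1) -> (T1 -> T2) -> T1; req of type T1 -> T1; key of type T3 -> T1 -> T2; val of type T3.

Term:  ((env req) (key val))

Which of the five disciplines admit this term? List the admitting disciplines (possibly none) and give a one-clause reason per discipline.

accepted by: ordered, linear, affine, relevant, unrestricted
usage: env: 1, req: 1, key: 1, val: 1
left-to-right use order: env, req, key, val
typing: ✓ — T1
ordered ✓ (single-use (env, req, key, val), ordered derivation ok)
linear ✓ (each of env, req, key, val used exactly once)
affine ✓ (no duplicate uses among env, req, key, val)
relevant ✓ (every one of env, req, key, val appears)
unrestricted ✓ (typability at T1 is all that's needed)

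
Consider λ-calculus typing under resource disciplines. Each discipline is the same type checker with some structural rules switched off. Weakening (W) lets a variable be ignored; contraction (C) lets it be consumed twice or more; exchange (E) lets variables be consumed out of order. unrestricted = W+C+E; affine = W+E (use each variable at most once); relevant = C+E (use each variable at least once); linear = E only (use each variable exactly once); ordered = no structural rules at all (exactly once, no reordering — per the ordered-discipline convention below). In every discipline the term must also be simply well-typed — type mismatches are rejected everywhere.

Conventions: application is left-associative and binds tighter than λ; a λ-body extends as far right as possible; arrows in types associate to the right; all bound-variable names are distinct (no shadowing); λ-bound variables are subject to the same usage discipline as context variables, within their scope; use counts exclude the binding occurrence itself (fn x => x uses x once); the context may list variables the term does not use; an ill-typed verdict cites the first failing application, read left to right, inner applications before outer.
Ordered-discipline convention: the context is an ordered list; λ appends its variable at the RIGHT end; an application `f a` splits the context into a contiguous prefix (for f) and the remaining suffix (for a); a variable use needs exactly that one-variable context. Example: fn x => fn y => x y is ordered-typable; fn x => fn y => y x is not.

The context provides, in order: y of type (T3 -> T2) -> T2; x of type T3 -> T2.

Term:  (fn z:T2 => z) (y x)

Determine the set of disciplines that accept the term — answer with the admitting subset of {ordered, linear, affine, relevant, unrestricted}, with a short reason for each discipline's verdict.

admitting disciplines: ordered, linear, affine, relevant, unrestricted
counts: y ×1, x ×1, z (bound) ×1
uses in reading order: z, y, x
typing: well-typed at T2
ordered: ✓ — y, x, z once each; derivable with no W/C/E
linear: ✓ — y, x, z: one use apiece
affine: ✓ — none of y, x, z used more than once
relevant: ✓ — y, x, z: all used, weakening unneeded
unrestricted: ✓ — well-typed at T2; no restrictions here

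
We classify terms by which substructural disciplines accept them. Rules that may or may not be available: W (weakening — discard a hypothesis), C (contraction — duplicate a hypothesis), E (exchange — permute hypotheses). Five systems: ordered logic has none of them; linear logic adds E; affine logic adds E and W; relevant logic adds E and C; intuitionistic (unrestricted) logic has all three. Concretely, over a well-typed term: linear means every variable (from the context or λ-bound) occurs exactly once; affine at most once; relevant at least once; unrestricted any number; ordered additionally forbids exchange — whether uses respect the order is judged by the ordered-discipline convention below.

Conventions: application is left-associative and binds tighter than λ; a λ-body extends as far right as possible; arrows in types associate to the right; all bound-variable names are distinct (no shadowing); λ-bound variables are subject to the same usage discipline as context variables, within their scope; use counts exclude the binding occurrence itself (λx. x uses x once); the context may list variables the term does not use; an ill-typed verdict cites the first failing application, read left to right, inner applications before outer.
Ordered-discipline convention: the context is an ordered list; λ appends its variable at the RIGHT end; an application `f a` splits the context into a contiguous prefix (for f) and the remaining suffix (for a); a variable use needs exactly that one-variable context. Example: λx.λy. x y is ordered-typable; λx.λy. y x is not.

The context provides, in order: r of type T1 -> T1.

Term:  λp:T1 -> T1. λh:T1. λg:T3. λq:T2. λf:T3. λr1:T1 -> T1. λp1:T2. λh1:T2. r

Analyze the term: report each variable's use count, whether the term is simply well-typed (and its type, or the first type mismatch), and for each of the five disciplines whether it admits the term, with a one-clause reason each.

use counts: r=1; p (λ-bound)=0; h (λ-bound)=0; g (λ-bound)=0; q (λ-bound)=0; f (λ-bound)=0; r1 (λ-bound)=0; p1 (λ-bound)=0; h1 (λ-bound)=0
left-to-right use order: r
typing: well-typed — term : (T1 -> T1) -> T1 -> T3 -> T2 -> T3 -> (T1 -> T1) -> T2 -> T2 -> T1 -> T1
ordered: ✗, needs weakening: p, h, g, q, f, r1, p1, h1 unused
linear: ✗, needs weakening: p, h, g, q, f, r1, p1, h1 unused
affine: ✓, r, p, h, g, q, f, r1, p1, h1: no repeats, contraction unneeded
relevant: ✗, needs weakening: p, h, g, q, f, r1, p1, h1 unused
unrestricted: ✓, typability at (T1 -> T1) -> T1 -> T3 -> T2 -> T3 -> (T1 -> T1) -> T2 -> T2 -> T1 -> T1 is all that's needed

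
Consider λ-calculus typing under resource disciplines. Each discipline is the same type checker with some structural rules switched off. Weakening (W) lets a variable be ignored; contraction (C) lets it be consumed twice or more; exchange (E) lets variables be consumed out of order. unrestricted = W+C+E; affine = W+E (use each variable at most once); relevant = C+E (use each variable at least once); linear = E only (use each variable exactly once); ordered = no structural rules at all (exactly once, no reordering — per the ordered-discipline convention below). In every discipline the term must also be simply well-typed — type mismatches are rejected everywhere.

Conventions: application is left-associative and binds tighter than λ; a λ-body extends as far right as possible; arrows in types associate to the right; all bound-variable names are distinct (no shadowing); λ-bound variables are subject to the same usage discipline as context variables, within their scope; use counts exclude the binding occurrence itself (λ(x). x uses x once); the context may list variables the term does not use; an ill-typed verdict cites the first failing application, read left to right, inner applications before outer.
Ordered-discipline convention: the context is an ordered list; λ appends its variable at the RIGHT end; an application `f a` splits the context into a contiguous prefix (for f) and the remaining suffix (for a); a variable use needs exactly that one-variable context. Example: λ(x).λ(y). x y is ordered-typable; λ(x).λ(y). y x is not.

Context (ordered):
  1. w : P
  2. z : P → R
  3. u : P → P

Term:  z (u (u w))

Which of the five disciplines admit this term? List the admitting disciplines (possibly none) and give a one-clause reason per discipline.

admitting disciplines: relevant, unrestricted
usage: w: 1; z: 1; u: 2
uses in reading order: z, u, u, w
typing: well-typed at R
ordered: ✗, uses contraction: u ×2
linear: ✗, uses contraction: u ×2
affine: ✗, uses contraction: u ×2
relevant: ✓, every one of w, z, u appears
unrestricted: ✓, well-typed at R; no restrictions here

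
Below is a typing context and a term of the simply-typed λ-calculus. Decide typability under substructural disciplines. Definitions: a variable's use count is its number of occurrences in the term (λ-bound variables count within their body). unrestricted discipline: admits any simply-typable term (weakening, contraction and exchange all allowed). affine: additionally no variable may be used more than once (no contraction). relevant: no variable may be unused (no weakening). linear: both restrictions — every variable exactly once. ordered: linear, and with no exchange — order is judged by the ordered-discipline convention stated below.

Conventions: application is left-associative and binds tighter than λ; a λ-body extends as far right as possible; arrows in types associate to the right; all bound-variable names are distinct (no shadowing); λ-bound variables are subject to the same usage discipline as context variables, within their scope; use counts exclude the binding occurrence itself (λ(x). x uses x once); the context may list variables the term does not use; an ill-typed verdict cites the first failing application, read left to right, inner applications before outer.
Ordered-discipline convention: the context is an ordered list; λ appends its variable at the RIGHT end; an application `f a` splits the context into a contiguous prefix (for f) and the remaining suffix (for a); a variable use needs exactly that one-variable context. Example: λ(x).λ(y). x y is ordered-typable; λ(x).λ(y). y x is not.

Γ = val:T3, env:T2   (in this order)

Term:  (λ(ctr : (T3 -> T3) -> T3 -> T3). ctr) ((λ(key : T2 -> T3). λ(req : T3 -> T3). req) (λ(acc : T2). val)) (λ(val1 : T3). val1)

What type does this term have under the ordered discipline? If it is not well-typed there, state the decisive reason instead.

not well-typed under ordered — env, key, acc never used (weakening)
counts: val: 1×; env: 0×; ctr (λ-bound): 1×; key (λ-bound): 0×; req (λ-bound): 1×; acc (λ-bound): 0×; val1 (λ-bound): 1×
use order (left to right): ctr, req, val, val1
typing: well-typed — term : T3 -> T3
per-discipline verdicts: ordered ✗ | linear ✗ | affine ✓ | relevant ✗ | unrestricted ✓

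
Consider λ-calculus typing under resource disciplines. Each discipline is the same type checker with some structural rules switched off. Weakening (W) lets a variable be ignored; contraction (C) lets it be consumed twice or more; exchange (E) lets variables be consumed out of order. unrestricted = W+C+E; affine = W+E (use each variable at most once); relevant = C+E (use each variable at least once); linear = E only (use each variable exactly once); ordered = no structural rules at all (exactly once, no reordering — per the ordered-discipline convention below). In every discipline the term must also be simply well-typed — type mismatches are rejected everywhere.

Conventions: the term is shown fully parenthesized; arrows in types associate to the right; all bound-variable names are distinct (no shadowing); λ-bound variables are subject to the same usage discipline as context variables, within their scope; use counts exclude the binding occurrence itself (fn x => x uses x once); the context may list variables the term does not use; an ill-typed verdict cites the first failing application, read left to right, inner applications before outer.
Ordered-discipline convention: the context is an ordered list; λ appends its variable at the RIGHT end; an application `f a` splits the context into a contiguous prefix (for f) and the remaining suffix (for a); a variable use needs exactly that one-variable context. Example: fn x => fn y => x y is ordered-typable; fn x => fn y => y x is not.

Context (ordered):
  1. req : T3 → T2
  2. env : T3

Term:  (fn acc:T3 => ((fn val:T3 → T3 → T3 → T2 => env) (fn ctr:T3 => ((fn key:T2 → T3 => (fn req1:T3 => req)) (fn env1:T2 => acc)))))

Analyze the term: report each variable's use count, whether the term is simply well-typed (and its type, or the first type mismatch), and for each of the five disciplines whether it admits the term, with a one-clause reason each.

use counts: req: 1×, env: 1×, acc (bound): 1×, val (bound): 0×, ctr (bound): 0×, key (bound): 0×, req1 (bound): 0×, env1 (bound): 0×
use order (left to right): env, req, acc
typing: the term checks, with type T3 → T3
ordered: ✗, val, ctr, key, req1, env1 left unused
linear: ✗, val, ctr, key, req1, env1 left unused
affine: ✓, at most one use each (req, env, acc, val, ctr, key, req1, env1)
relevant: ✗, val, ctr, key, req1, env1 left unused
unrestricted: ✓, well-typed at T3 → T3; no restrictions here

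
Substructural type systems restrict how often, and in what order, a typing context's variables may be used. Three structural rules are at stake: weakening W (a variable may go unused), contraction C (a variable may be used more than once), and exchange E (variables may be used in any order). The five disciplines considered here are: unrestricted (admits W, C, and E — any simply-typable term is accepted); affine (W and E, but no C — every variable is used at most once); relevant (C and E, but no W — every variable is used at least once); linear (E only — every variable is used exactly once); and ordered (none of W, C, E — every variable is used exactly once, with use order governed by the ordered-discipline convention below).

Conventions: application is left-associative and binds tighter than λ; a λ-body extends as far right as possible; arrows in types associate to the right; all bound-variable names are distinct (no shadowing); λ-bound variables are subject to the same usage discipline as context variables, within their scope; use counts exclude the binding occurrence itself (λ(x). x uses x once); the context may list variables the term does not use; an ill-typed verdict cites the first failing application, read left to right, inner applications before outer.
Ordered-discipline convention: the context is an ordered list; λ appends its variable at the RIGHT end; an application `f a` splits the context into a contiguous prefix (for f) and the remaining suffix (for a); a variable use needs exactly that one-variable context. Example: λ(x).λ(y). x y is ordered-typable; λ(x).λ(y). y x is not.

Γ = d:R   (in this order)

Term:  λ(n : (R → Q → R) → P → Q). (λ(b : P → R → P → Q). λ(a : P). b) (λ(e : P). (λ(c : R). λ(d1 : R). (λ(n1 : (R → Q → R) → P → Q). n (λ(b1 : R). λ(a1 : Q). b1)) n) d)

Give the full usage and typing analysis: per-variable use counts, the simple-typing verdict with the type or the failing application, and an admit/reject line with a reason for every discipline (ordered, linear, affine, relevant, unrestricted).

usage: d: 1×; n (λ-bound): 2×; b (λ-bound): 1×; a (λ-bound): 0×; e (λ-bound): 0×; c (λ-bound): 0×; d1 (λ-bound): 0×; n1 (λ-bound): 0×; b1 (λ-bound): 1×; a1 (λ-bound): 0×
left-to-right use order: b, n, b1, n, d
typing: ✓ — ((R → Q → R) → P → Q) → P → P → R → P → Q
ordered ✗ (n ×2 used more than once (contraction); a, e, c, d1, n1, a1 never used (weakening))
linear ✗ (n ×2 used more than once (contraction); a, e, c, d1, n1, a1 never used (weakening))
affine ✗ (n ×2 used more than once (contraction))
relevant ✗ (a, e, c, d1, n1, a1 never used (weakening))
unrestricted ✓ (well-typed at ((R → Q → R) → P → Q) → P → P → R → P → Q; no restrictions here)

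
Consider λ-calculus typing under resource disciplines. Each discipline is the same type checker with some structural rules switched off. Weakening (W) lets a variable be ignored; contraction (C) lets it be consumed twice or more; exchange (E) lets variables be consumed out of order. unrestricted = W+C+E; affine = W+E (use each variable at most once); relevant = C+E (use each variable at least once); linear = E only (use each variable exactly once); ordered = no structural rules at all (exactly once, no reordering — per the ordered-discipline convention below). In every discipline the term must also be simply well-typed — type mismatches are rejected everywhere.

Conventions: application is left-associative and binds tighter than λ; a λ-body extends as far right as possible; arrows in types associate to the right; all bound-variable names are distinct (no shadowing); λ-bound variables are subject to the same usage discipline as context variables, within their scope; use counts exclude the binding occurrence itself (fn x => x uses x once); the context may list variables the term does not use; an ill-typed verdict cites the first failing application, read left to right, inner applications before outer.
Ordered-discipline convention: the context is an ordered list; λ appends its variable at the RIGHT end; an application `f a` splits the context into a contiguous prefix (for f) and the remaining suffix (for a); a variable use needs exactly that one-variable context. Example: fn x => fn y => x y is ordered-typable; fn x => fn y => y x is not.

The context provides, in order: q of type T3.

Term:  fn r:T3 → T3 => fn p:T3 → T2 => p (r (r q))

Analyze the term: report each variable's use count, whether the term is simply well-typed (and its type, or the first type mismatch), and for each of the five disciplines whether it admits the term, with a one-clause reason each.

usage: q=1; r [bound]=2; p [bound]=1
order of uses: p, r, r, q
typing: well-typed at (T3 → T3) → (T3 → T2) → T2
ordered ✗ (r ×2 used more than once (contraction))
linear ✗ (r ×2 used more than once (contraction))
affine ✗ (r ×2 used more than once (contraction))
relevant ✓ (every one of q, r, p appears)
unrestricted ✓ (simply typable at (T3 → T3) → (T3 → T2) → T2; W, C, E all held)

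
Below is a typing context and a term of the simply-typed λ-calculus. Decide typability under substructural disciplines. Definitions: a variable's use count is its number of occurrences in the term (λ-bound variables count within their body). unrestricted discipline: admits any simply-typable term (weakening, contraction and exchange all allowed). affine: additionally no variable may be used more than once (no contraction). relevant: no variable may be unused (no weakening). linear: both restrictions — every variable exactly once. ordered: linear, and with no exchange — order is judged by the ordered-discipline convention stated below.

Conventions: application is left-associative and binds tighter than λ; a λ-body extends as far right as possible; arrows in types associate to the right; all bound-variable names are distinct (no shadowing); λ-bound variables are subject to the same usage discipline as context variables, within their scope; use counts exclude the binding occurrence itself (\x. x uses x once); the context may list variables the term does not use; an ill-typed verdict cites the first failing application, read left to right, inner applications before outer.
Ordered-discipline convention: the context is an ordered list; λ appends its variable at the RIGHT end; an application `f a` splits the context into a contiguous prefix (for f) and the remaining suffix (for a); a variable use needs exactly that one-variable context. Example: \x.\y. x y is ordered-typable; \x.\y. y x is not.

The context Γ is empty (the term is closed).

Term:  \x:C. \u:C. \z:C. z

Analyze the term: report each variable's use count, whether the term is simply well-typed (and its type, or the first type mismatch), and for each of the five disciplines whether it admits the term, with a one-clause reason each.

counts: x [bound]: 0×; u [bound]: 0×; z [bound]: 1×
uses in reading order: z
typing: the term checks, with type C -> C -> C -> C
ordered: ✗ — needs weakening: x, u unused
linear: ✗ — needs weakening: x, u unused
affine: ✓ — no duplicate uses among x, u, z
relevant: ✗ — needs weakening: x, u unused
unrestricted: ✓ — type-checks (C -> C -> C -> C) and nothing is barred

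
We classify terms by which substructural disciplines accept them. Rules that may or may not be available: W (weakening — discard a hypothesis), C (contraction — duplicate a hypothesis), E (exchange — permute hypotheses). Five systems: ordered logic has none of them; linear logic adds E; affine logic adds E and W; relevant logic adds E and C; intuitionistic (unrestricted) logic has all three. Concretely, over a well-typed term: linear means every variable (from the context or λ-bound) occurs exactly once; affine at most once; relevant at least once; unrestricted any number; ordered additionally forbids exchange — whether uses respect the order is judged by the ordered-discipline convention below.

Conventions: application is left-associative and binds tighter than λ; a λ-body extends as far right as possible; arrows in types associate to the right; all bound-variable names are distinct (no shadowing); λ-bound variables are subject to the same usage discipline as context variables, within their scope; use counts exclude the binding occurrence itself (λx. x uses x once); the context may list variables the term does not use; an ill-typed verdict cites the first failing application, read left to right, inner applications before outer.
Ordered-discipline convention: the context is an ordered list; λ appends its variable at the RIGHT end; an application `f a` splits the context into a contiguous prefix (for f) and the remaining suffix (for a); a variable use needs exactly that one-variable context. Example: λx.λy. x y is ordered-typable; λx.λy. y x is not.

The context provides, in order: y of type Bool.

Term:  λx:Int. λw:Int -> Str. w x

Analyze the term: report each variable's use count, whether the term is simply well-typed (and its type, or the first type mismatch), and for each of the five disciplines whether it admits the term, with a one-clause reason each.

usage: y: 0×; x (bound): 1×; w (bound): 1×
order of uses: w, x
typing: well-typed at Int -> (Int -> Str) -> Str
ordered: ✗, needs weakening: y unused
linear: ✗, needs weakening: y unused
affine: ✓, y, x, w: no repeats, contraction unneeded
relevant: ✗, needs weakening: y unused
unrestricted: ✓, simply typable at Int -> (Int -> Str) -> Str; W, C, E all held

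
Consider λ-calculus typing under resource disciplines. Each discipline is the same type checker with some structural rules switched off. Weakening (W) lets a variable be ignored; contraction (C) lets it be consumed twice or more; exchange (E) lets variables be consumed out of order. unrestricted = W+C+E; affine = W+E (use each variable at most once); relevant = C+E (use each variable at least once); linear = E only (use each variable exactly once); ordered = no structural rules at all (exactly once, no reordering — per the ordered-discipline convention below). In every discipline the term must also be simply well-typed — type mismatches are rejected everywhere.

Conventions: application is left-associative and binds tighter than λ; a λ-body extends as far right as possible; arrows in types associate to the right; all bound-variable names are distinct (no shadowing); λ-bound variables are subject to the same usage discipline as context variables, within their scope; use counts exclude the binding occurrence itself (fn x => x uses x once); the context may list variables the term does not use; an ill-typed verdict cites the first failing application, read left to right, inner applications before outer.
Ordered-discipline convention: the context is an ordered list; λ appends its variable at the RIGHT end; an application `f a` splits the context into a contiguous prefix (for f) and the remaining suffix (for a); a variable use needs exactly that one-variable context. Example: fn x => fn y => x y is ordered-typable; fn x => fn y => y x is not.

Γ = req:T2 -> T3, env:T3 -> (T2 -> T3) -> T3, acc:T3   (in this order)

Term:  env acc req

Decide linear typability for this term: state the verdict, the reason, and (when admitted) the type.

yes — single use per variable (req, env, acc); term : T3
use counts: req: 1×, env: 1×, acc: 1×
uses in reading order: env, acc, req
typing: ✓ — T3
all disciplines: ordered ✗ | linear ✓ | affine ✓ | relevant ✓ | unrestricted ✓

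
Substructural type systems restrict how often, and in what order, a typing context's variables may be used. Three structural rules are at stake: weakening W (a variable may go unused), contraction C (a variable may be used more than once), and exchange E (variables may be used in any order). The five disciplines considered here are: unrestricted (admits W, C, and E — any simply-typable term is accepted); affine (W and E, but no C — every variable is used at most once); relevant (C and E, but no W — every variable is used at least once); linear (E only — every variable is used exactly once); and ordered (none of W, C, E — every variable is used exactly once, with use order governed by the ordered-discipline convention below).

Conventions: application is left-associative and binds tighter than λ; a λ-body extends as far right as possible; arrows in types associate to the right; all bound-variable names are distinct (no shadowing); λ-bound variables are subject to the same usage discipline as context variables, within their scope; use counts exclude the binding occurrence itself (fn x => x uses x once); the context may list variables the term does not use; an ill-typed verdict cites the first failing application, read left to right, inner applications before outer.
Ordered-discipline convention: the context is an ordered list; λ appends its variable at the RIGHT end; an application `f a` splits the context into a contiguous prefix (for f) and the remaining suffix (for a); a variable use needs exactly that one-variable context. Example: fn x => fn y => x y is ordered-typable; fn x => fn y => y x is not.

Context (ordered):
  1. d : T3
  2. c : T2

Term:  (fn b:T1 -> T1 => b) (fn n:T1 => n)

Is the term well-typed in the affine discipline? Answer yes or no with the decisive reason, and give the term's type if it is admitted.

yes — none of d, c, b, n used more than once; term : T1 -> T1
use counts: d=0; c=0; b (λ-bound)=1; n (λ-bound)=1
order of uses: b, n
typing: well-typed — term : T1 -> T1
per-discipline verdicts: ordered ✗ · linear ✗ · affine ✓ · relevant ✗ · unrestricted ✓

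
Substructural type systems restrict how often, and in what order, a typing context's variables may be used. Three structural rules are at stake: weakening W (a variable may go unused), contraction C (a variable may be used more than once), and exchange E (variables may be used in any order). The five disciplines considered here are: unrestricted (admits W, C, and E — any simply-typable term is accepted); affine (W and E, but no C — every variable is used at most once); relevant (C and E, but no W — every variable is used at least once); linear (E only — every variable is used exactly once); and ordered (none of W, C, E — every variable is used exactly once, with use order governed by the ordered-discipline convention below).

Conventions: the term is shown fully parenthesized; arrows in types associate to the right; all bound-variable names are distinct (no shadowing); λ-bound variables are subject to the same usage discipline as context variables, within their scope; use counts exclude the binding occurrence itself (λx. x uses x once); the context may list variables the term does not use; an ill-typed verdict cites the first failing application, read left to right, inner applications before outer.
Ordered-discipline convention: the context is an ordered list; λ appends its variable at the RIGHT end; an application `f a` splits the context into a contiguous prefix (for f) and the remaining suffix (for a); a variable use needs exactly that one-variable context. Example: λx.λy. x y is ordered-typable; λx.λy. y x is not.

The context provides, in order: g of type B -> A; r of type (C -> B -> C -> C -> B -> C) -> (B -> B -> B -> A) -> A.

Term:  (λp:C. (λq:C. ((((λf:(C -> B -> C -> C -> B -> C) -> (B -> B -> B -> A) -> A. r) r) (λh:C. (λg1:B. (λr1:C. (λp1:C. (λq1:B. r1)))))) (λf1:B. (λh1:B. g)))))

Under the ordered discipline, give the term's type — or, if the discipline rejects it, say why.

not well-typed under ordered — needs contraction — r ×2; unused: p, q, f, h, g1, p1, q1, f1, h1 — weakening required
use counts: g=1; r=2; p [bound]=0; q [bound]=0; f [bound]=0; h [bound]=0; g1 [bound]=0; r1 [bound]=1; p1 [bound]=0; q1 [bound]=0; f1 [bound]=0; h1 [bound]=0
uses in reading order: r, r, r1, g
typing: ✓ — C -> C -> A
all disciplines: ordered ✗ | linear ✗ | affine ✗ | relevant ✗ | unrestricted ✓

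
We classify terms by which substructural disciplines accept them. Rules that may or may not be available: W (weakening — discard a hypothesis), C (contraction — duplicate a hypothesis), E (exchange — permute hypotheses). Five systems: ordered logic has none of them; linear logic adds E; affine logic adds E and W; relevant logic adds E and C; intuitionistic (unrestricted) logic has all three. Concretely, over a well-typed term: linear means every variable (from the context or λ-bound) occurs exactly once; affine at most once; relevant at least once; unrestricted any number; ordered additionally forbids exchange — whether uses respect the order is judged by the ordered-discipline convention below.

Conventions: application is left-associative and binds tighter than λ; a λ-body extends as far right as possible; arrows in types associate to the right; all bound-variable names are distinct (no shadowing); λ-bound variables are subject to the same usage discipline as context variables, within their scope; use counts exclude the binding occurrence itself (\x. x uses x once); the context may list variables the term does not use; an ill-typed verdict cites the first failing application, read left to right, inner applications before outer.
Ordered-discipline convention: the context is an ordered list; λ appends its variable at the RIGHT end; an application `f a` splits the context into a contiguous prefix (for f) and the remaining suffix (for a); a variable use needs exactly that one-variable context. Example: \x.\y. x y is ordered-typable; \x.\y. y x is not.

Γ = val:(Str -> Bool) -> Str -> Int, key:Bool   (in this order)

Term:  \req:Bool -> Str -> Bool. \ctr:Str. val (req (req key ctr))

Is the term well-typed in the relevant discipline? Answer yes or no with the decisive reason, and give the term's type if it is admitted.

yes — none of val, key, req, ctr goes unused; term : (Bool -> Str -> Bool) -> Str -> Str -> Int
usage: val=1; key=1; req (bound)=2; ctr (bound)=1
left-to-right use order: val, req, req, key, ctr
typing: well-typed at (Bool -> Str -> Bool) -> Str -> Str -> Int
per-discipline verdicts: ordered ✗; linear ✗; affine ✗; relevant ✓; unrestricted ✓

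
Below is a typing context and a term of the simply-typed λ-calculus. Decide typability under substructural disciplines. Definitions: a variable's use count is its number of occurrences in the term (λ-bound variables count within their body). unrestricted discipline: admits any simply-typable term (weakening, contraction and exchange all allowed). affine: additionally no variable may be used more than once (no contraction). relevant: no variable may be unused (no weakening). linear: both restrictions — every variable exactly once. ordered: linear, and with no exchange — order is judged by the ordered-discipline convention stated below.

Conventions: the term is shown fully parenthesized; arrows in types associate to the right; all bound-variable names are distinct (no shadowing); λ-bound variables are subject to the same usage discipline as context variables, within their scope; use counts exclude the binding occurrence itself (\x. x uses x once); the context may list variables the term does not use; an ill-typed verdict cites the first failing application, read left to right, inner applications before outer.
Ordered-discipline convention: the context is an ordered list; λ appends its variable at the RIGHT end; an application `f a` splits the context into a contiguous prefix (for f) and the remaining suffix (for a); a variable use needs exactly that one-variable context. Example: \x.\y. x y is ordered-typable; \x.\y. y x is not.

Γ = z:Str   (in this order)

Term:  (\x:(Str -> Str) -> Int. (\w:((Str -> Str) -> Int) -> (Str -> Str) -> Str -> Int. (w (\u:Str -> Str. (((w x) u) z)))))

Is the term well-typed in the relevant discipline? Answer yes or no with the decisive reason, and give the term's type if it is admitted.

yes — at least one use each (z, x, w, u); term : ((Str -> Str) -> Int) -> (((Str -> Str) -> Int) -> (Str -> Str) -> Str -> Int) -> (Str -> Str) -> Str -> Int
usage: z=1; x [bound]=1; w [bound]=2; u [bound]=1
uses in reading order: w, w, x, u, z
typing: well-typed at ((Str -> Str) -> Int) -> (((Str -> Str) -> Int) -> (Str -> Str) -> Str -> Int) -> (Str -> Str) -> Str -> Int
all disciplines: ordered ✗; linear ✗; affine ✗; relevant ✓; unrestricted ✓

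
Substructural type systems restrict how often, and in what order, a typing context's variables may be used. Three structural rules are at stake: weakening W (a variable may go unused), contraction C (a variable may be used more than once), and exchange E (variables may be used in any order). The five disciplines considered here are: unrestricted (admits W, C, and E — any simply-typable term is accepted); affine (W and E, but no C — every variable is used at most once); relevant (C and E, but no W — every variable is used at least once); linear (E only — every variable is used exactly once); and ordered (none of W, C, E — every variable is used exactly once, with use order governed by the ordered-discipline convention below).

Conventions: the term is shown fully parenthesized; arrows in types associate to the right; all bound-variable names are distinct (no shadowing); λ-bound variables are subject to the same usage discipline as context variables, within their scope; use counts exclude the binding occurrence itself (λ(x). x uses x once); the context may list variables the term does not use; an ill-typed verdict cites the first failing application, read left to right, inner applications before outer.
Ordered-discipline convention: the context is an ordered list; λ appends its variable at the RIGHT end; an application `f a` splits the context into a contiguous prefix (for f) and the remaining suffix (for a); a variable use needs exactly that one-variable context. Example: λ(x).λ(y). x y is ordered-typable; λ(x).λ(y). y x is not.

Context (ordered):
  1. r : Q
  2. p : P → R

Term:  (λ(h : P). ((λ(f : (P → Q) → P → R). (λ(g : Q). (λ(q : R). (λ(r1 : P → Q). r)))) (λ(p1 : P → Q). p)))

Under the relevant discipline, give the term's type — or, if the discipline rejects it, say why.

not well-typed under relevant — h, f, g, q, r1, p1 left unused
variable uses: r=1; p=1; h (λ-bound)=0; f (λ-bound)=0; g (λ-bound)=0; q (λ-bound)=0; r1 (λ-bound)=0; p1 (λ-bound)=0
use order (left to right): r, p
typing: ✓ — P → Q → R → (P → Q) → Q
per-discipline verdicts: ordered ✗ · linear ✗ · affine ✓ · relevant ✗ · unrestricted ✓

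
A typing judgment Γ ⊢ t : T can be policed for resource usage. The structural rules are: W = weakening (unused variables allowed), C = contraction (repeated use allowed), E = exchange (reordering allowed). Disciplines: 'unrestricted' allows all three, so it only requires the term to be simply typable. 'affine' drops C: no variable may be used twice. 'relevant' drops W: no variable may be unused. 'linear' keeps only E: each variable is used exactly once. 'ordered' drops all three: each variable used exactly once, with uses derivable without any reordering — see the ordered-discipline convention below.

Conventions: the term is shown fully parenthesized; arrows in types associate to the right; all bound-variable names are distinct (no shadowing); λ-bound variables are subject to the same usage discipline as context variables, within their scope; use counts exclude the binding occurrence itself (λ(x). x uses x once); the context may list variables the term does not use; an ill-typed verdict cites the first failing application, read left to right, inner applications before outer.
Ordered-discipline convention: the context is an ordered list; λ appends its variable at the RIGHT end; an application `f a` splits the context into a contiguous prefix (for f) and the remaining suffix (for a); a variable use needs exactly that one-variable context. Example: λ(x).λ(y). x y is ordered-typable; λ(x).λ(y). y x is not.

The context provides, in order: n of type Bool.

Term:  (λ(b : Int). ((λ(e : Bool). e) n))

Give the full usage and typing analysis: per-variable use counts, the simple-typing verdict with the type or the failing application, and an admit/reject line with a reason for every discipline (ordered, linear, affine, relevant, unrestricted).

variable uses: n=1; b [bound]=0; e [bound]=1
order of uses: e, n
typing: the term checks, with type Int -> Bool
ordered: ✗, unused: b — weakening required
linear: ✗, unused: b — weakening required
affine: ✓, at most one use each (n, b, e)
relevant: ✗, unused: b — weakening required
unrestricted: ✓, simply typable at Int -> Bool; W, C, E all held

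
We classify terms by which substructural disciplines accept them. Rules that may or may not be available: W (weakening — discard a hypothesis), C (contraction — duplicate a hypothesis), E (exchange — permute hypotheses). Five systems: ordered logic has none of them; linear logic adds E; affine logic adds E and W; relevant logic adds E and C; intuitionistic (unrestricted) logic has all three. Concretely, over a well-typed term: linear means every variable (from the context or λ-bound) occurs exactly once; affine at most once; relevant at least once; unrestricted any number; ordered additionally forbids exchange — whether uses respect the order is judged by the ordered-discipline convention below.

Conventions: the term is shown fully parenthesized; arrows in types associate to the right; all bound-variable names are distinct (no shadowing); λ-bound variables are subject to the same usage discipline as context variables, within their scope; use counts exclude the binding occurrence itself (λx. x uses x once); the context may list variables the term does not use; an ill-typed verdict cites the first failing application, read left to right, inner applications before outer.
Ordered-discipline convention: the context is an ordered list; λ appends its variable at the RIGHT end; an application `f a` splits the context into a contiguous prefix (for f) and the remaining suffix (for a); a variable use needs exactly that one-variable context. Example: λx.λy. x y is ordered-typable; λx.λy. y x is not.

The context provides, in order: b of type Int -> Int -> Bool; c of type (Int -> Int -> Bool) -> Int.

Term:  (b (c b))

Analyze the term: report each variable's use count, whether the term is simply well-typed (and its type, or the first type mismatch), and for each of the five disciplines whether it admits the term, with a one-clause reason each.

usage: b ×2; c ×1
use order (left to right): b, c, b
typing: well-typed at Int -> Bool
ordered: ✗, repeated use of b ×2
linear: ✗, repeated use of b ×2
affine: ✗, repeated use of b ×2
relevant: ✓, every one of b, c appears
unrestricted: ✓, simply typable at Int -> Bool; W, C, E all held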